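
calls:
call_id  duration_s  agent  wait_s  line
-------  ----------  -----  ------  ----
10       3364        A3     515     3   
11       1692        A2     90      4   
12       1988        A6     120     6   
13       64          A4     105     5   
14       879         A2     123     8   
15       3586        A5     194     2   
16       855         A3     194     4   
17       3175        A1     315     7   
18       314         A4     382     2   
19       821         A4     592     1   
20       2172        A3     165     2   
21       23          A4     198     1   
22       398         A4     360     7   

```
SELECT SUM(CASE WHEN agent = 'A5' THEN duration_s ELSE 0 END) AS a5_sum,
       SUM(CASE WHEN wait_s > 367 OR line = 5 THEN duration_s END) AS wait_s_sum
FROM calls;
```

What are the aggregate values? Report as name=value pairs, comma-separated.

a5_sum=3586, wait_s_sum=4563

[a5_sum: agent = 'A5']
call_id=10: ✗
call_id=11: ✗
call_id=12: ✗
call_id=13: ✗
call_id=14: ✗
call_id=15: ✓ → 3586
call_id=16: ✗
call_id=17: ✗
call_id=18: ✗
call_id=19: ✗
call_id=20: ✗
call_id=21: ✗
call_id=22: ✗
a5_sum = 3586
—
[wait_s_sum: wait_s > 367 OR line = 5]
call_id=10: ✓ → 3364
call_id=11: ✗
call_id=12: ✗
call_id=13: ✓ → 64
call_id=14: ✗
call_id=15: ✗
call_id=16: ✗
call_id=17: ✗
call_id=18: ✓ → 314
call_id=19: ✓ → 821
call_id=20: ✗
call_id=21: ✗
call_id=22: ✗
wait_s_sum = 3364 + 64 + 314 + 821 = 4563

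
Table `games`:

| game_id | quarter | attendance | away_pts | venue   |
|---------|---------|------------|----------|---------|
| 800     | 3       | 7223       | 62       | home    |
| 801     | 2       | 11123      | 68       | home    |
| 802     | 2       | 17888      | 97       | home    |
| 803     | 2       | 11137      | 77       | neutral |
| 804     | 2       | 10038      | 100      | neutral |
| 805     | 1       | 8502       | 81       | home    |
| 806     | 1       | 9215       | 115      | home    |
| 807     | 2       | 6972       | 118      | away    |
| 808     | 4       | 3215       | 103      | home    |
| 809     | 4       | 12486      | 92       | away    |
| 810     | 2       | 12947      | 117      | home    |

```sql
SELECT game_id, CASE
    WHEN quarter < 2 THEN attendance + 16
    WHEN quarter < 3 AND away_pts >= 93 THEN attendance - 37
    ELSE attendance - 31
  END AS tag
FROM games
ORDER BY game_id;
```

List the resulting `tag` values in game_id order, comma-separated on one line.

game_id=800: ELSE → 7192
game_id=801: ELSE → 11092
game_id=802: quarter < 3 AND away_pts >= 93 → 17851
game_id=803: ELSE → 11106
game_id=804: quarter < 3 AND away_pts >= 93 → 10001
game_id=805: quarter < 2 → 8518
game_id=806: quarter < 2 → 9231
game_id=807: quarter < 3 AND away_pts >= 93 → 6935
game_id=808: ELSE → 3184
game_id=809: ELSE → 12455
game_id=810: quarter < 3 AND away_pts >= 93 → 12910

7192, 11092, 17851, 11106, 10001, 8518, 9231, 6935, 3184, 12455, 12910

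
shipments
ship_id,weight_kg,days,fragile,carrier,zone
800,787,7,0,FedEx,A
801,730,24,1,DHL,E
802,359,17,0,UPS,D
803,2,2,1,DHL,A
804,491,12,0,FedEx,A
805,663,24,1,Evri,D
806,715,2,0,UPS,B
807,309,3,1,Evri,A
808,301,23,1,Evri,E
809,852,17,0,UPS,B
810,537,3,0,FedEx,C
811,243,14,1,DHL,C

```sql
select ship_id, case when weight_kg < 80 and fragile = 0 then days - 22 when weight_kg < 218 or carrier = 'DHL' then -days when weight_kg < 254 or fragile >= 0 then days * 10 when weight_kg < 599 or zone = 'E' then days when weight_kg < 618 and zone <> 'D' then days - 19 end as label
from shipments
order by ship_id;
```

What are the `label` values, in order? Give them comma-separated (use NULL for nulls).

ship_id=800: weight_kg < 254 or fragile >= 0 → 70
ship_id=801: weight_kg < 218 or carrier = 'DHL' → -24
ship_id=802: weight_kg < 254 or fragile >= 0 → 170
ship_id=803: weight_kg < 218 or carrier = 'DHL' → -2
ship_id=804: weight_kg < 254 or fragile >= 0 → 120
ship_id=805: weight_kg < 254 or fragile >= 0 → 240
ship_id=806: weight_kg < 254 or fragile >= 0 → 20
ship_id=807: weight_kg < 254 or fragile >= 0 → 30
ship_id=808: weight_kg < 254 or fragile >= 0 → 230
ship_id=809: weight_kg < 254 or fragile >= 0 → 170
ship_id=810: weight_kg < 254 or fragile >= 0 → 30
ship_id=811: weight_kg < 218 or carrier = 'DHL' → -14

70, -24, 170, -2, 120, 240, 20, 30, 230, 170, 30, -14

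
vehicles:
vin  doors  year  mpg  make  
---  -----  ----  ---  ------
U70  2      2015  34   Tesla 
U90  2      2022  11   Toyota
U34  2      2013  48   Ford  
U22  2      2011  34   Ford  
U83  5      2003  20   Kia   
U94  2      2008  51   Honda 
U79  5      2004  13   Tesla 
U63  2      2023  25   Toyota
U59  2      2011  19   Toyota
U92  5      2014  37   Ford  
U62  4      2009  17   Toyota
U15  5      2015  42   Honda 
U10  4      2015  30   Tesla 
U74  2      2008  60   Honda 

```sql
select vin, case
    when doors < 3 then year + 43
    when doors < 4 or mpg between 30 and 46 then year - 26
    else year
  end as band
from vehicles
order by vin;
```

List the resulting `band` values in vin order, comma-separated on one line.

vin=U10: doors < 4 or mpg between 30 and 46 → 1989
vin=U15: doors < 4 or mpg between 30 and 46 → 1989
vin=U22: doors < 3 → 2054
vin=U34: doors < 3 → 2056
vin=U59: doors < 3 → 2054
vin=U62: ELSE → 2009
vin=U63: doors < 3 → 2066
vin=U70: doors < 3 → 2058
vin=U74: doors < 3 → 2051
vin=U79: ELSE → 2004
vin=U83: ELSE → 2003
vin=U90: doors < 3 → 2065
vin=U92: doors < 4 or mpg between 30 and 46 → 1988
vin=U94: doors < 3 → 2051

1989, 1989, 2054, 2056, 2054, 2009, 2066, 2058, 2051, 2004, 2003, 2065, 1988, 2051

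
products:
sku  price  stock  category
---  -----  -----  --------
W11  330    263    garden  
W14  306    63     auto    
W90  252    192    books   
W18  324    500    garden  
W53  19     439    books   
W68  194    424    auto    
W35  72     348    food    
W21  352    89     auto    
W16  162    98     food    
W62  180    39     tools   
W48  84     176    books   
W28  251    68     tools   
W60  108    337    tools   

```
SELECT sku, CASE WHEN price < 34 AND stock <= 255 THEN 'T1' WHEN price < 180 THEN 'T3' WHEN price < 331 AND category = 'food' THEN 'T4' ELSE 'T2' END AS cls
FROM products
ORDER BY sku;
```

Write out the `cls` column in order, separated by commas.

T2, T2, T3, T2, T2, T2, T3, T3, T3, T3, T2, T2, T2

sku=W11: ELSE → T2
sku=W14: ELSE → T2
sku=W16: price < 180 → T3
sku=W18: ELSE → T2
sku=W21: ELSE → T2
sku=W28: ELSE → T2
sku=W35: price < 180 → T3
sku=W48: price < 180 → T3
sku=W53: price < 180 → T3
sku=W60: price < 180 → T3
sku=W62: ELSE → T2
sku=W68: ELSE → T2
sku=W90: ELSE → T2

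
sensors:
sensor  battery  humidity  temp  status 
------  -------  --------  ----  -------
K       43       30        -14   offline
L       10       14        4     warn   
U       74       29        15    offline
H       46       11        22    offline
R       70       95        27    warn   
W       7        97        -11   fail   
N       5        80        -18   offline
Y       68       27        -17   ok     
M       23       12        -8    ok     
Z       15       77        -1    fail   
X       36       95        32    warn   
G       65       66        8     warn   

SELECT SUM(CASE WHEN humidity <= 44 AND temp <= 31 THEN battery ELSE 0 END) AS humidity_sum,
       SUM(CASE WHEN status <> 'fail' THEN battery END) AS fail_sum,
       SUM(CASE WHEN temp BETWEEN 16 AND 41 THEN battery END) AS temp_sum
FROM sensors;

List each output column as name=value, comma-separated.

humidity_sum=264, fail_sum=440, temp_sum=152

[humidity_sum: humidity <= 44 AND temp <= 31]
sensor=K: ✓ → 43
sensor=L: ✓ → 10
sensor=U: ✓ → 74
sensor=H: ✓ → 46
sensor=R: ✗
sensor=W: ✗
sensor=N: ✗
sensor=Y: ✓ → 68
sensor=M: ✓ → 23
sensor=Z: ✗
sensor=X: ✗
sensor=G: ✗
humidity_sum = 43 + 10 + 74 + 46 + 68 + 23 = 264
—
[fail_sum: status <> 'fail']
sensor=K: ✓ → 43
sensor=L: ✓ → 10
sensor=U: ✓ → 74
sensor=H: ✓ → 46
sensor=R: ✓ → 70
sensor=W: ✗
sensor=N: ✓ → 5
sensor=Y: ✓ → 68
sensor=M: ✓ → 23
sensor=Z: ✗
sensor=X: ✓ → 36
sensor=G: ✓ → 65
fail_sum = 43 + 10 + 74 + 46 + 70 + 5 + 68 + 23 + 36 + 65 = 440
—
[temp_sum: temp BETWEEN 16 AND 41]
sensor=K: ✗
sensor=L: ✗
sensor=U: ✗
sensor=H: ✓ → 46
sensor=R: ✓ → 70
sensor=W: ✗
sensor=N: ✗
sensor=Y: ✗
sensor=M: ✗
sensor=Z: ✗
sensor=X: ✓ → 36
sensor=G: ✗
temp_sum = 46 + 70 + 36 = 152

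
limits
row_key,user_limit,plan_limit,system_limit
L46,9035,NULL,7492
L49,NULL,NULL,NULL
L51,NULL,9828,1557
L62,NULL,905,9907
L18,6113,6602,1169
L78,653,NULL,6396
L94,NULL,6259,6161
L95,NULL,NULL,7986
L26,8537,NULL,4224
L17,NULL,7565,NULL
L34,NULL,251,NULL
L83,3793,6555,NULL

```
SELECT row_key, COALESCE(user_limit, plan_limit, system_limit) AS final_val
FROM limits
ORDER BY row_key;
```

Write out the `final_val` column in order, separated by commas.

row_key=L17: user_limit=NULL, plan_limit=7565 → 7565
row_key=L18: user_limit=6113 → 6113
row_key=L26: user_limit=8537 → 8537
row_key=L34: user_limit=NULL, plan_limit=251 → 251
row_key=L46: user_limit=9035 → 9035
row_key=L49: user_limit=NULL, plan_limit=NULL, system_limit=NULL (all NULL) → NULL
row_key=L51: user_limit=NULL, plan_limit=9828 → 9828
row_key=L62: user_limit=NULL, plan_limit=905 → 905
row_key=L78: user_limit=653 → 653
row_key=L83: user_limit=3793 → 3793
row_key=L94: user_limit=NULL, plan_limit=6259 → 6259
row_key=L95: user_limit=NULL, plan_limit=NULL, system_limit=7986 → 7986

7565, 6113, 8537, 251, 9035, NULL, 9828, 905, 653, 3793, 6259, 7986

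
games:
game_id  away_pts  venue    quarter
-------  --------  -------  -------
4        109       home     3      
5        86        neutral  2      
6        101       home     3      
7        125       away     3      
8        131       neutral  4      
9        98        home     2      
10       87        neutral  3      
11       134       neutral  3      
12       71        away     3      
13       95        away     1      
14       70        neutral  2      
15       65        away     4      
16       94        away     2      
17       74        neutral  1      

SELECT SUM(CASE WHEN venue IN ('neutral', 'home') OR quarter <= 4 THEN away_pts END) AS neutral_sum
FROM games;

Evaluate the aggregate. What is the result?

game_id=4: ✓ → 109
game_id=5: ✓ → 86
game_id=6: ✓ → 101
game_id=7: ✓ → 125
game_id=8: ✓ → 131
game_id=9: ✓ → 98
game_id=10: ✓ → 87
game_id=11: ✓ → 134
game_id=12: ✓ → 71
game_id=13: ✓ → 95
game_id=14: ✓ → 70
game_id=15: ✓ → 65
game_id=16: ✓ → 94
game_id=17: ✓ → 74
neutral_sum = 109 + 86 + 101 + 125 + 131 + 98 + 87 + 134 + 71 + 95 + 70 + 65 + 94 + 74 = 1340

1340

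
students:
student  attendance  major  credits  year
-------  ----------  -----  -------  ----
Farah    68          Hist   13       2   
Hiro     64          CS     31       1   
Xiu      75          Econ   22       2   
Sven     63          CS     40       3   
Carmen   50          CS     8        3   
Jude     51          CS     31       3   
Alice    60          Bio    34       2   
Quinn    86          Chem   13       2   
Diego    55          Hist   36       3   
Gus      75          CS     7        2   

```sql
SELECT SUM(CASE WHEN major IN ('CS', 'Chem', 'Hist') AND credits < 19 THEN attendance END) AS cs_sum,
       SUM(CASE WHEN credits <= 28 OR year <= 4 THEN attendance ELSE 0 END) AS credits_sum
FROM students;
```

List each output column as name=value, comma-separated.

[cs_sum: major IN ('CS', 'Chem', 'Hist') AND credits < 19]
student=Farah: ✓ → 68
student=Hiro: ✗
student=Xiu: ✗
student=Sven: ✗
student=Carmen: ✓ → 50
student=Jude: ✗
student=Alice: ✗
student=Quinn: ✓ → 86
student=Diego: ✗
student=Gus: ✓ → 75
cs_sum = 68 + 50 + 86 + 75 = 279
—
[credits_sum: credits <= 28 OR year <= 4]
student=Farah: ✓ → 68
student=Hiro: ✓ → 64
student=Xiu: ✓ → 75
student=Sven: ✓ → 63
student=Carmen: ✓ → 50
student=Jude: ✓ → 51
student=Alice: ✓ → 60
student=Quinn: ✓ → 86
student=Diego: ✓ → 55
student=Gus: ✓ → 75
credits_sum = 68 + 64 + 75 + 63 + 50 + 51 + 60 + 86 + 55 + 75 = 647

cs_sum=279, credits_sum=647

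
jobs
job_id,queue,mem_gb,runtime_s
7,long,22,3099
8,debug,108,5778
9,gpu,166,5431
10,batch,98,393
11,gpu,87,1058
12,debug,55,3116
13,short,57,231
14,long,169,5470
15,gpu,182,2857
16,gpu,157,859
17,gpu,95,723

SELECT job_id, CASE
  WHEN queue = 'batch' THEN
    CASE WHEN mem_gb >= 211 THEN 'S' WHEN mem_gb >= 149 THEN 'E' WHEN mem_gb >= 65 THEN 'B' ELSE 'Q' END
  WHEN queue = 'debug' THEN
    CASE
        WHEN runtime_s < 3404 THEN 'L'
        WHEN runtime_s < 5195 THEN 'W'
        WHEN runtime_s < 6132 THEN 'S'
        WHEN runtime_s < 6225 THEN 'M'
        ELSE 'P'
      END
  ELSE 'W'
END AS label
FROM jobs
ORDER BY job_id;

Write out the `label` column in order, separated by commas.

job_id=7: queue='long' → outer ELSE → W
job_id=8: queue='debug' → inner[runtime_s < 6132] → S
job_id=9: queue='gpu' → outer ELSE → W
job_id=10: queue='batch' → inner[mem_gb >= 65] → B
job_id=11: queue='gpu' → outer ELSE → W
job_id=12: queue='debug' → inner[runtime_s < 3404] → L
job_id=13: queue='short' → outer ELSE → W
job_id=14: queue='long' → outer ELSE → W
job_id=15: queue='gpu' → outer ELSE → W
job_id=16: queue='gpu' → outer ELSE → W
job_id=17: queue='gpu' → outer ELSE → W

W, S, W, B, W, L, W, W, W, W, W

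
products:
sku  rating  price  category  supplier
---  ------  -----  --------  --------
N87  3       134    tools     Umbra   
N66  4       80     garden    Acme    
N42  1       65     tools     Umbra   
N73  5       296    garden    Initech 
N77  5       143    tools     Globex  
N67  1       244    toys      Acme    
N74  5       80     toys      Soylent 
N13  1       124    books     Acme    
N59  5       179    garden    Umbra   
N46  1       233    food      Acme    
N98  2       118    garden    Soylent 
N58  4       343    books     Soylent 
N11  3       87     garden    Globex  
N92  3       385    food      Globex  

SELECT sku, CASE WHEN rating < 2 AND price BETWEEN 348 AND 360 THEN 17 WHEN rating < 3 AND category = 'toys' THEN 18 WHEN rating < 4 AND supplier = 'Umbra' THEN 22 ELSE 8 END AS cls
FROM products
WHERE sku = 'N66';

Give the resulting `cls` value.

sku = N66: rating=4, price=80, category=garden, supplier=Acme.
rating < 2 AND price BETWEEN 348 AND 360 → false
rating < 3 AND category = 'toys' → false
rating < 4 AND supplier = 'Umbra' → false
No prior WHEN matched → ELSE → 8

8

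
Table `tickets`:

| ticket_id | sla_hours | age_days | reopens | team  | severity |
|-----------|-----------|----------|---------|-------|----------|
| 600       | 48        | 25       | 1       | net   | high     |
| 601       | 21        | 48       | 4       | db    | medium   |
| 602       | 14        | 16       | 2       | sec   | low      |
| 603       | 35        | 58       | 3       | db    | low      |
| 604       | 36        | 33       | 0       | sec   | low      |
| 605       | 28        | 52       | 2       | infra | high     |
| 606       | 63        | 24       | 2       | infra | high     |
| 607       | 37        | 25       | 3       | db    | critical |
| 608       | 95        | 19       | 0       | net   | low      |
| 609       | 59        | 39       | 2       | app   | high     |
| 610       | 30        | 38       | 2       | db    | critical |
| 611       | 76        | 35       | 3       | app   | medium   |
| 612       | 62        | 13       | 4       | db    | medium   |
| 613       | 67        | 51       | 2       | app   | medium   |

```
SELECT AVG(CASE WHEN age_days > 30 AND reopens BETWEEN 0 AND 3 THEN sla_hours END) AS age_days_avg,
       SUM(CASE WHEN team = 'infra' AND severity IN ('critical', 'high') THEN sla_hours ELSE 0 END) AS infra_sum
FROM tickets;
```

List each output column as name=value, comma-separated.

age_days_avg=47.2857142857, infra_sum=91

[age_days_avg: age_days > 30 AND reopens BETWEEN 0 AND 3]
ticket_id=600: ✗
ticket_id=601: ✗
ticket_id=602: ✗
ticket_id=603: ✓ → 35
ticket_id=604: ✓ → 36
ticket_id=605: ✓ → 28
ticket_id=606: ✗
ticket_id=607: ✗
ticket_id=608: ✗
ticket_id=609: ✓ → 59
ticket_id=610: ✓ → 30
ticket_id=611: ✓ → 76
ticket_id=612: ✗
ticket_id=613: ✓ → 67
age_days_avg = (35 + 36 + 28 + 59 + 30 + 76 + 67) / 7 = 47.2857142857
—
[infra_sum: team = 'infra' AND severity IN ('critical', 'high')]
ticket_id=600: ✗
ticket_id=601: ✗
ticket_id=602: ✗
ticket_id=603: ✗
ticket_id=604: ✗
ticket_id=605: ✓ → 28
ticket_id=606: ✓ → 63
ticket_id=607: ✗
ticket_id=608: ✗
ticket_id=609: ✗
ticket_id=610: ✗
ticket_id=611: ✗
ticket_id=612: ✗
ticket_id=613: ✗
infra_sum = 28 + 63 = 91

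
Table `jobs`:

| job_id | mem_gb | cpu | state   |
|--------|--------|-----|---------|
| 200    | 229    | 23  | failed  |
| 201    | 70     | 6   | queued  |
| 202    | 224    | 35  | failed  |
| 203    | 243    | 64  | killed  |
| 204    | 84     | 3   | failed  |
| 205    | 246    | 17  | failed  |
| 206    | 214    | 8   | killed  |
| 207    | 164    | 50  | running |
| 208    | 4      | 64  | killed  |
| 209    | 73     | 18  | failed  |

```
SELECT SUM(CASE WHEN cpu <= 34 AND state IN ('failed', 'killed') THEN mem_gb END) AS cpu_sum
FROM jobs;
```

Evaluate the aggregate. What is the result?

846

job_id=200: ✓ → 229
job_id=201: ✗
job_id=202: ✗
job_id=203: ✗
job_id=204: ✓ → 84
job_id=205: ✓ → 246
job_id=206: ✓ → 214
job_id=207: ✗
job_id=208: ✗
job_id=209: ✓ → 73
cpu_sum = 229 + 84 + 246 + 214 + 73 = 846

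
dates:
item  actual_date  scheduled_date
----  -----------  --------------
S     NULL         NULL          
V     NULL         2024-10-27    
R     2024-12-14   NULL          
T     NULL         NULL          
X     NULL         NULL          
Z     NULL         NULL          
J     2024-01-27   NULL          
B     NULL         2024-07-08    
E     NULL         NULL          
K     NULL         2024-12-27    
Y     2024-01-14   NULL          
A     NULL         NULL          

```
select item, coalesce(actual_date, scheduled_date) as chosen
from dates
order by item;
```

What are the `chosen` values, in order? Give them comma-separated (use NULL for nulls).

item=A: actual_date=NULL, scheduled_date=NULL (all NULL) → NULL
item=B: actual_date=NULL, scheduled_date=2024-07-08 → 2024-07-08
item=E: actual_date=NULL, scheduled_date=NULL (all NULL) → NULL
item=J: actual_date=2024-01-27 → 2024-01-27
item=K: actual_date=NULL, scheduled_date=2024-12-27 → 2024-12-27
item=R: actual_date=2024-12-14 → 2024-12-14
item=S: actual_date=NULL, scheduled_date=NULL (all NULL) → NULL
item=T: actual_date=NULL, scheduled_date=NULL (all NULL) → NULL
item=V: actual_date=NULL, scheduled_date=2024-10-27 → 2024-10-27
item=X: actual_date=NULL, scheduled_date=NULL (all NULL) → NULL
item=Y: actual_date=2024-01-14 → 2024-01-14
item=Z: actual_date=NULL, scheduled_date=NULL (all NULL) → NULL

NULL, 2024-07-08, NULL, 2024-01-27, 2024-12-27, 2024-12-14, NULL, NULL, 2024-10-27, NULL, 2024-01-14, NULL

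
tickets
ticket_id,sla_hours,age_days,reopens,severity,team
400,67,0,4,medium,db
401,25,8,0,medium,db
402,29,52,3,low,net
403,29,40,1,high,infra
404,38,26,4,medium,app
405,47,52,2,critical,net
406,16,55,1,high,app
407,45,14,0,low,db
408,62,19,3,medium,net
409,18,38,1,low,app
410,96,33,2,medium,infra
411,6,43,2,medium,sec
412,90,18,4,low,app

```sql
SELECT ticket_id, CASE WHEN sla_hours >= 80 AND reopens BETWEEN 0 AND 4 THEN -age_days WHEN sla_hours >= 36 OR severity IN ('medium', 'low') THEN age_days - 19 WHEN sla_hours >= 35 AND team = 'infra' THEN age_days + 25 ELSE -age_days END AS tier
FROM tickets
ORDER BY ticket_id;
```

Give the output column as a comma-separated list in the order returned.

ticket_id=400: sla_hours >= 36 OR severity IN ('medium', 'low') → -19
ticket_id=401: sla_hours >= 36 OR severity IN ('medium', 'low') → -11
ticket_id=402: sla_hours >= 36 OR severity IN ('medium', 'low') → 33
ticket_id=403: ELSE → -40
ticket_id=404: sla_hours >= 36 OR severity IN ('medium', 'low') → 7
ticket_id=405: sla_hours >= 36 OR severity IN ('medium', 'low') → 33
ticket_id=406: ELSE → -55
ticket_id=407: sla_hours >= 36 OR severity IN ('medium', 'low') → -5
ticket_id=408: sla_hours >= 36 OR severity IN ('medium', 'low') → 0
ticket_id=409: sla_hours >= 36 OR severity IN ('medium', 'low') → 19
ticket_id=410: sla_hours >= 80 AND reopens BETWEEN 0 AND 4 → -33
ticket_id=411: sla_hours >= 36 OR severity IN ('medium', 'low') → 24
ticket_id=412: sla_hours >= 80 AND reopens BETWEEN 0 AND 4 → -18

-19, -11, 33, -40, 7, 33, -55, -5, 0, 19, -33, 24, -18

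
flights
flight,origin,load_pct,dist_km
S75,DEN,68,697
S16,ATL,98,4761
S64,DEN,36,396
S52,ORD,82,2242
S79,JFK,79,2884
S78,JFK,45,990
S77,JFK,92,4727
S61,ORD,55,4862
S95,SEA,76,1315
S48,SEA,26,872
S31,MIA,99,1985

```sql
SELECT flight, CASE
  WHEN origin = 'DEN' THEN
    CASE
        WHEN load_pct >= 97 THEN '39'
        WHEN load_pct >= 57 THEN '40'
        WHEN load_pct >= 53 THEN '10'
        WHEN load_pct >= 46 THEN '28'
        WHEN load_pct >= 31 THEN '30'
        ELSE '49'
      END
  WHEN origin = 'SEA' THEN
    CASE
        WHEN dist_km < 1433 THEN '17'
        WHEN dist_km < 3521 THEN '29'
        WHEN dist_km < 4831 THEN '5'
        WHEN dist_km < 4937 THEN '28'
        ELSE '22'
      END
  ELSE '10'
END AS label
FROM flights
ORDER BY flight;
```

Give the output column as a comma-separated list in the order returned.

10, 10, 17, 10, 10, 30, 40, 10, 10, 10, 17

flight=S16: origin='ATL' → outer ELSE → 10
flight=S31: origin='MIA' → outer ELSE → 10
flight=S48: origin='SEA' → inner[dist_km < 1433] → 17
flight=S52: origin='ORD' → outer ELSE → 10
flight=S61: origin='ORD' → outer ELSE → 10
flight=S64: origin='DEN' → inner[load_pct >= 31] → 30
flight=S75: origin='DEN' → inner[load_pct >= 57] → 40
flight=S77: origin='JFK' → outer ELSE → 10
flight=S78: origin='JFK' → outer ELSE → 10
flight=S79: origin='JFK' → outer ELSE → 10
flight=S95: origin='SEA' → inner[dist_km < 1433] → 17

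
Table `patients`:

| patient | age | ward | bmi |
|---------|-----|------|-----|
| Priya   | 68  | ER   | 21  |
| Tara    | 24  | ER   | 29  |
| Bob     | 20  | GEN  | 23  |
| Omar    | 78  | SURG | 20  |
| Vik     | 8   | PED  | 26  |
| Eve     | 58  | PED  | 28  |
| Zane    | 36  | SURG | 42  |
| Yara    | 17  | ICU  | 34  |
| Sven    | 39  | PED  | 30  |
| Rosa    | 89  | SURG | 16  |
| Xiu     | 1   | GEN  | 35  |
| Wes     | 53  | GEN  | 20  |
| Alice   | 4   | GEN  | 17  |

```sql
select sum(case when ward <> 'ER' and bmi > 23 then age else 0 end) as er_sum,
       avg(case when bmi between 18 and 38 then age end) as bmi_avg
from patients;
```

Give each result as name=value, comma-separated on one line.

[er_sum: ward <> 'ER' and bmi > 23]
patient=Priya: ✗
patient=Tara: ✗
patient=Bob: ✗
patient=Omar: ✗
patient=Vik: ✓ → 8
patient=Eve: ✓ → 58
patient=Zane: ✓ → 36
patient=Yara: ✓ → 17
patient=Sven: ✓ → 39
patient=Rosa: ✗
patient=Xiu: ✓ → 1
patient=Wes: ✗
patient=Alice: ✗
er_sum = 8 + 58 + 36 + 17 + 39 + 1 = 159
—
[bmi_avg: bmi between 18 and 38]
patient=Priya: ✓ → 68
patient=Tara: ✓ → 24
patient=Bob: ✓ → 20
patient=Omar: ✓ → 78
patient=Vik: ✓ → 8
patient=Eve: ✓ → 58
patient=Zane: ✗
patient=Yara: ✓ → 17
patient=Sven: ✓ → 39
patient=Rosa: ✗
patient=Xiu: ✓ → 1
patient=Wes: ✓ → 53
patient=Alice: ✗
bmi_avg = (68 + 24 + 20 + 78 + 8 + 58 + 17 + 39 + 1 + 53) / 10 = 36.6

er_sum=159, bmi_avg=36.6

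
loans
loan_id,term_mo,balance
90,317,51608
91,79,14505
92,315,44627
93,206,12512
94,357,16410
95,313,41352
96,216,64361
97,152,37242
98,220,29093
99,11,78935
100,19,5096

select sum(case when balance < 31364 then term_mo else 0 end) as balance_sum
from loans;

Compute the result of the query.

loan_id=90: ✗
loan_id=91: ✓ → 79
loan_id=92: ✗
loan_id=93: ✓ → 206
loan_id=94: ✓ → 357
loan_id=95: ✗
loan_id=96: ✗
loan_id=97: ✗
loan_id=98: ✓ → 220
loan_id=99: ✗
loan_id=100: ✓ → 19
balance_sum = 79 + 206 + 357 + 220 + 19 = 881

881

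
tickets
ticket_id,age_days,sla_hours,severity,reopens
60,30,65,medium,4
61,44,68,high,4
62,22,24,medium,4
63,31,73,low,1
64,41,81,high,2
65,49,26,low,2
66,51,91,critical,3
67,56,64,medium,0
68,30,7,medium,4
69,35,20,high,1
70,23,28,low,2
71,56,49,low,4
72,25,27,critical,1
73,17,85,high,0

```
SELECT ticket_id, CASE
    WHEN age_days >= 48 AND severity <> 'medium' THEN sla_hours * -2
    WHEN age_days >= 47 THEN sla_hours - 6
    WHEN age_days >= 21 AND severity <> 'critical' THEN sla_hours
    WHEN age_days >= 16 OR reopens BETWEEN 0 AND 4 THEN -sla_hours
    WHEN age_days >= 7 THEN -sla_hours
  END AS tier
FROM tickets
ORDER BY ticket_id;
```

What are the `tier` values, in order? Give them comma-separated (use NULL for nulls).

65, 68, 24, 73, 81, -52, -182, 58, 7, 20, 28, -98, -27, -85

ticket_id=60: age_days >= 21 AND severity <> 'critical' → 65
ticket_id=61: age_days >= 21 AND severity <> 'critical' → 68
ticket_id=62: age_days >= 21 AND severity <> 'critical' → 24
ticket_id=63: age_days >= 21 AND severity <> 'critical' → 73
ticket_id=64: age_days >= 21 AND severity <> 'critical' → 81
ticket_id=65: age_days >= 48 AND severity <> 'medium' → -52
ticket_id=66: age_days >= 48 AND severity <> 'medium' → -182
ticket_id=67: age_days >= 47 → 58
ticket_id=68: age_days >= 21 AND severity <> 'critical' → 7
ticket_id=69: age_days >= 21 AND severity <> 'critical' → 20
ticket_id=70: age_days >= 21 AND severity <> 'critical' → 28
ticket_id=71: age_days >= 48 AND severity <> 'medium' → -98
ticket_id=72: age_days >= 16 OR reopens BETWEEN 0 AND 4 → -27
ticket_id=73: age_days >= 16 OR reopens BETWEEN 0 AND 4 → -85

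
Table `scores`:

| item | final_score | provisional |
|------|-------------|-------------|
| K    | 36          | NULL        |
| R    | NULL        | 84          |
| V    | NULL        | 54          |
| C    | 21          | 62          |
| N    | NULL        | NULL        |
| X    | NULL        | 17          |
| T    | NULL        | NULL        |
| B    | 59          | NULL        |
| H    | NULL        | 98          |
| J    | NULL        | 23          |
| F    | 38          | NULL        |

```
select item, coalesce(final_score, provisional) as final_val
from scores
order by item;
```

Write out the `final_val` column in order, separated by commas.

item=B: final_score=59 → 59
item=C: final_score=21 → 21
item=F: final_score=38 → 38
item=H: final_score=NULL, provisional=98 → 98
item=J: final_score=NULL, provisional=23 → 23
item=K: final_score=36 → 36
item=N: final_score=NULL, provisional=NULL (all NULL) → NULL
item=R: final_score=NULL, provisional=84 → 84
item=T: final_score=NULL, provisional=NULL (all NULL) → NULL
item=V: final_score=NULL, provisional=54 → 54
item=X: final_score=NULL, provisional=17 → 17

59, 21, 38, 98, 23, 36, NULL, 84, NULL, 54, 17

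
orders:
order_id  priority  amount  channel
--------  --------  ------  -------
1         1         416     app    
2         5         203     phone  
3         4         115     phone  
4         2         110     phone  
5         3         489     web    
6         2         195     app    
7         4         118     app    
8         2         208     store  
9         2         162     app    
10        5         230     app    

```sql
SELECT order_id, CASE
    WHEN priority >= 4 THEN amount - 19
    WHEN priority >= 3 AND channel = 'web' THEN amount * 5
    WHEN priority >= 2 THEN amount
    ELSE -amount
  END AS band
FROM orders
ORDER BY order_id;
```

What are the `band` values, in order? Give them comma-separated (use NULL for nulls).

order_id=1: ELSE → -416
order_id=2: priority >= 4 → 184
order_id=3: priority >= 4 → 96
order_id=4: priority >= 2 → 110
order_id=5: priority >= 3 AND channel = 'web' → 2445
order_id=6: priority >= 2 → 195
order_id=7: priority >= 4 → 99
order_id=8: priority >= 2 → 208
order_id=9: priority >= 2 → 162
order_id=10: priority >= 4 → 211

-416, 184, 96, 110, 2445, 195, 99, 208, 162, 211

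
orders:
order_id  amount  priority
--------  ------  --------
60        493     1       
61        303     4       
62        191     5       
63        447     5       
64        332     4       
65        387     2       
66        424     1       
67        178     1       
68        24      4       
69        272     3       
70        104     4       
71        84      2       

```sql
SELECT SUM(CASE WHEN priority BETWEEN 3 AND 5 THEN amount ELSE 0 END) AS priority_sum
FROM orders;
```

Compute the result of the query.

order_id=60: ✗
order_id=61: ✓ → 303
order_id=62: ✓ → 191
order_id=63: ✓ → 447
order_id=64: ✓ → 332
order_id=65: ✗
order_id=66: ✗
order_id=67: ✗
order_id=68: ✓ → 24
order_id=69: ✓ → 272
order_id=70: ✓ → 104
order_id=71: ✗
priority_sum = 303 + 191 + 447 + 332 + 24 + 272 + 104 = 1673

1673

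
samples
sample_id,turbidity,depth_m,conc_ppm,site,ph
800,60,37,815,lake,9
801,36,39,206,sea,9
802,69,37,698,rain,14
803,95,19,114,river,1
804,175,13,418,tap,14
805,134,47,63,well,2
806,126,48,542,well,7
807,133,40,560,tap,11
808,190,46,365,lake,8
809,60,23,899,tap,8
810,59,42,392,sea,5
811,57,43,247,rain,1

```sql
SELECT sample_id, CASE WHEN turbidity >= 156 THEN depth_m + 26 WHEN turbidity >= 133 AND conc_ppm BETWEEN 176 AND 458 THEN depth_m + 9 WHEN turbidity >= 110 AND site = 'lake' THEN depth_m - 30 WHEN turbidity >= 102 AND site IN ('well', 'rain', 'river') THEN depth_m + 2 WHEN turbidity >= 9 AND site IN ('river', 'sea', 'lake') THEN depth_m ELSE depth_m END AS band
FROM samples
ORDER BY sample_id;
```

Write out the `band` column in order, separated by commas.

37, 39, 37, 19, 39, 49, 50, 40, 72, 23, 42, 43

sample_id=800: turbidity >= 9 AND site IN ('river', 'sea', 'lake') → 37
sample_id=801: turbidity >= 9 AND site IN ('river', 'sea', 'lake') → 39
sample_id=802: ELSE → 37
sample_id=803: turbidity >= 9 AND site IN ('river', 'sea', 'lake') → 19
sample_id=804: turbidity >= 156 → 39
sample_id=805: turbidity >= 102 AND site IN ('well', 'rain', 'river') → 49
sample_id=806: turbidity >= 102 AND site IN ('well', 'rain', 'river') → 50
sample_id=807: ELSE → 40
sample_id=808: turbidity >= 156 → 72
sample_id=809: ELSE → 23
sample_id=810: turbidity >= 9 AND site IN ('river', 'sea', 'lake') → 42
sample_id=811: ELSE → 43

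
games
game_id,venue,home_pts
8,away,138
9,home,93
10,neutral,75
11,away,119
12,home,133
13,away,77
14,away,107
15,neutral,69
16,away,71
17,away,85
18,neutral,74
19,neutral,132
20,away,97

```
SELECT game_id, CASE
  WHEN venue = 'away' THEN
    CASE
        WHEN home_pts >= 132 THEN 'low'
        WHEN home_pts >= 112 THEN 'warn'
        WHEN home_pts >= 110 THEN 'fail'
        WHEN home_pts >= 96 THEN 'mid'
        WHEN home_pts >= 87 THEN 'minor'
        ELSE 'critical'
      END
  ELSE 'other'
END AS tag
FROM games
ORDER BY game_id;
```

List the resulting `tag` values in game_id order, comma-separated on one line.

low, other, other, warn, other, critical, mid, other, critical, critical, other, other, mid

game_id=8: venue='away' → inner[home_pts >= 132] → low
game_id=9: venue='home' → outer ELSE → other
game_id=10: venue='neutral' → outer ELSE → other
game_id=11: venue='away' → inner[home_pts >= 112] → warn
game_id=12: venue='home' → outer ELSE → other
game_id=13: venue='away' → inner[ELSE] → critical
game_id=14: venue='away' → inner[home_pts >= 96] → mid
game_id=15: venue='neutral' → outer ELSE → other
game_id=16: venue='away' → inner[ELSE] → critical
game_id=17: venue='away' → inner[ELSE] → critical
game_id=18: venue='neutral' → outer ELSE → other
game_id=19: venue='neutral' → outer ELSE → other
game_id=20: venue='away' → inner[home_pts >= 96] → mid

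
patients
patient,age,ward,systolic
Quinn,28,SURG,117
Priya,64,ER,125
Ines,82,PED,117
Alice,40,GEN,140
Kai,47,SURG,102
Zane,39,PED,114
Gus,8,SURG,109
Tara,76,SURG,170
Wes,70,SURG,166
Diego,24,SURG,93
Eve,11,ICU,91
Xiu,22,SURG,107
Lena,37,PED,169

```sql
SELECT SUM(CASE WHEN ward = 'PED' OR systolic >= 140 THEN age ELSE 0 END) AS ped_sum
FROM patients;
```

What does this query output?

344

patient=Quinn: ✗
patient=Priya: ✗
patient=Ines: ✓ → 82
patient=Alice: ✓ → 40
patient=Kai: ✗
patient=Zane: ✓ → 39
patient=Gus: ✗
patient=Tara: ✓ → 76
patient=Wes: ✓ → 70
patient=Diego: ✗
patient=Eve: ✗
patient=Xiu: ✗
patient=Lena: ✓ → 37
ped_sum = 82 + 40 + 39 + 76 + 70 + 37 = 344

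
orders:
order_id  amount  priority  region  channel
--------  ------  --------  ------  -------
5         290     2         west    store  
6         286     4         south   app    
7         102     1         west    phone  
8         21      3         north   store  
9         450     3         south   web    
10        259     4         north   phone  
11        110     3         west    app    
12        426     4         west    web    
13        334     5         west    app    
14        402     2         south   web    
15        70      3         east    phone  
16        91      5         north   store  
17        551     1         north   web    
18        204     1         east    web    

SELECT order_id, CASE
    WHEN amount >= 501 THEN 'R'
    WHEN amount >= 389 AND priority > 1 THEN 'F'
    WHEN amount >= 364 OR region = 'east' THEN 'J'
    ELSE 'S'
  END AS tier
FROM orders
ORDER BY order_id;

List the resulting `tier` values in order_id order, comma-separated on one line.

S, S, S, S, F, S, S, F, S, F, J, S, R, J

order_id=5: ELSE → S
order_id=6: ELSE → S
order_id=7: ELSE → S
order_id=8: ELSE → S
order_id=9: amount >= 389 AND priority > 1 → F
order_id=10: ELSE → S
order_id=11: ELSE → S
order_id=12: amount >= 389 AND priority > 1 → F
order_id=13: ELSE → S
order_id=14: amount >= 389 AND priority > 1 → F
order_id=15: amount >= 364 OR region = 'east' → J
order_id=16: ELSE → S
order_id=17: amount >= 501 → R
order_id=18: amount >= 364 OR region = 'east' → J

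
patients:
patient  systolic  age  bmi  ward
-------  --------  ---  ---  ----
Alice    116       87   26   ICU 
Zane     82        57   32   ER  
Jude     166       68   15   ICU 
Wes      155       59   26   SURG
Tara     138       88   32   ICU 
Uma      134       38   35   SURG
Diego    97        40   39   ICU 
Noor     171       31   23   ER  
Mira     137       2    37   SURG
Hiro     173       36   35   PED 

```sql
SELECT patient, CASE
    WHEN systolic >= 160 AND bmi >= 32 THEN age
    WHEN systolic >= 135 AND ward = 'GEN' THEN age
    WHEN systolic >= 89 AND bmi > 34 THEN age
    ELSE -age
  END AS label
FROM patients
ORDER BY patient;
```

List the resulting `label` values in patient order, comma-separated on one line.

-87, 40, 36, -68, 2, -31, -88, 38, -59, -57

patient=Alice: ELSE → -87
patient=Diego: systolic >= 89 AND bmi > 34 → 40
patient=Hiro: systolic >= 160 AND bmi >= 32 → 36
patient=Jude: ELSE → -68
patient=Mira: systolic >= 89 AND bmi > 34 → 2
patient=Noor: ELSE → -31
patient=Tara: ELSE → -88
patient=Uma: systolic >= 89 AND bmi > 34 → 38
patient=Wes: ELSE → -59
patient=Zane: ELSE → -57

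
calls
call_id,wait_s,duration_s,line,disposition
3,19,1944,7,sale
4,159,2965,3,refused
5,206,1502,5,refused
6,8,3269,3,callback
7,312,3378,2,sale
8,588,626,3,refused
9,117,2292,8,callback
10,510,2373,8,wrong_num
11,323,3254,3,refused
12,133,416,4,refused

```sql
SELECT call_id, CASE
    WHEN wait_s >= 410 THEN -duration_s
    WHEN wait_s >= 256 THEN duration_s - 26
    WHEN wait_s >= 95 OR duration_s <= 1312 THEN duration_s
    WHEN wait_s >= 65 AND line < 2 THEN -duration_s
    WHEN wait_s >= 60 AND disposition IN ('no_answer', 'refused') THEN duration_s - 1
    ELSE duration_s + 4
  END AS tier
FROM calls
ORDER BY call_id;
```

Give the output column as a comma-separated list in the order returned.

1948, 2965, 1502, 3273, 3352, -626, 2292, -2373, 3228, 416

call_id=3: ELSE → 1948
call_id=4: wait_s >= 95 OR duration_s <= 1312 → 2965
call_id=5: wait_s >= 95 OR duration_s <= 1312 → 1502
call_id=6: ELSE → 3273
call_id=7: wait_s >= 256 → 3352
call_id=8: wait_s >= 410 → -626
call_id=9: wait_s >= 95 OR duration_s <= 1312 → 2292
call_id=10: wait_s >= 410 → -2373
call_id=11: wait_s >= 256 → 3228
call_id=12: wait_s >= 95 OR duration_s <= 1312 → 416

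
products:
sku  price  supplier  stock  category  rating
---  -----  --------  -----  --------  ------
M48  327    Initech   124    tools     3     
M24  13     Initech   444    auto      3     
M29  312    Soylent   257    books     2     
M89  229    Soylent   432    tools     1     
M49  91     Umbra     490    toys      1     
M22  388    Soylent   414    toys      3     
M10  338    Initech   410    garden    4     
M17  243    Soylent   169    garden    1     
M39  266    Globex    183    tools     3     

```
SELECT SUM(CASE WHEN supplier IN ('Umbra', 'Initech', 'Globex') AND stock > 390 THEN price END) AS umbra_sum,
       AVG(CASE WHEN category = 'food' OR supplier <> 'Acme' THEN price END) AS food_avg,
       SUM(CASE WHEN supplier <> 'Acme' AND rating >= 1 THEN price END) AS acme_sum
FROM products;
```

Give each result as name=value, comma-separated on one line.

umbra_sum=442, food_avg=245.2222222222, acme_sum=2207

[umbra_sum: supplier IN ('Umbra', 'Initech', 'Globex') AND stock > 390]
sku=M48: ✗
sku=M24: ✓ → 13
sku=M29: ✗
sku=M89: ✗
sku=M49: ✓ → 91
sku=M22: ✗
sku=M10: ✓ → 338
sku=M17: ✗
sku=M39: ✗
umbra_sum = 13 + 91 + 338 = 442
—
[food_avg: category = 'food' OR supplier <> 'Acme']
sku=M48: ✓ → 327
sku=M24: ✓ → 13
sku=M29: ✓ → 312
sku=M89: ✓ → 229
sku=M49: ✓ → 91
sku=M22: ✓ → 388
sku=M10: ✓ → 338
sku=M17: ✓ → 243
sku=M39: ✓ → 266
food_avg = (327 + 13 + 312 + 229 + 91 + 388 + 338 + 243 + 266) / 9 = 245.2222222222
—
[acme_sum: supplier <> 'Acme' AND rating >= 1]
sku=M48: ✓ → 327
sku=M24: ✓ → 13
sku=M29: ✓ → 312
sku=M89: ✓ → 229
sku=M49: ✓ → 91
sku=M22: ✓ → 388
sku=M10: ✓ → 338
sku=M17: ✓ → 243
sku=M39: ✓ → 266
acme_sum = 327 + 13 + 312 + 229 + 91 + 388 + 338 + 243 + 266 = 2207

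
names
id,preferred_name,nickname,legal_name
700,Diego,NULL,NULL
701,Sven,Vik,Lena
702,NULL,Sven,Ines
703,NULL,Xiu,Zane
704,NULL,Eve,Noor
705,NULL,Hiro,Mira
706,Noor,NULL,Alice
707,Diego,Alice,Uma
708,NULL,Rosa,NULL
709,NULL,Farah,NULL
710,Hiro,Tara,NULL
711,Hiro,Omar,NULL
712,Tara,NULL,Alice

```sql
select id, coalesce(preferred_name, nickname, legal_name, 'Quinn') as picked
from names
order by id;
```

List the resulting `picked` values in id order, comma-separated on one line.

Diego, Sven, Sven, Xiu, Eve, Hiro, Noor, Diego, Rosa, Farah, Hiro, Hiro, Tara

id=700: preferred_name=Diego → Diego
id=701: preferred_name=Sven → Sven
id=702: preferred_name=NULL, nickname=Sven → Sven
id=703: preferred_name=NULL, nickname=Xiu → Xiu
id=704: preferred_name=NULL, nickname=Eve → Eve
id=705: preferred_name=NULL, nickname=Hiro → Hiro
id=706: preferred_name=Noor → Noor
id=707: preferred_name=Diego → Diego
id=708: preferred_name=NULL, nickname=Rosa → Rosa
id=709: preferred_name=NULL, nickname=Farah → Farah
id=710: preferred_name=Hiro → Hiro
id=711: preferred_name=Hiro → Hiro
id=712: preferred_name=Tara → Tara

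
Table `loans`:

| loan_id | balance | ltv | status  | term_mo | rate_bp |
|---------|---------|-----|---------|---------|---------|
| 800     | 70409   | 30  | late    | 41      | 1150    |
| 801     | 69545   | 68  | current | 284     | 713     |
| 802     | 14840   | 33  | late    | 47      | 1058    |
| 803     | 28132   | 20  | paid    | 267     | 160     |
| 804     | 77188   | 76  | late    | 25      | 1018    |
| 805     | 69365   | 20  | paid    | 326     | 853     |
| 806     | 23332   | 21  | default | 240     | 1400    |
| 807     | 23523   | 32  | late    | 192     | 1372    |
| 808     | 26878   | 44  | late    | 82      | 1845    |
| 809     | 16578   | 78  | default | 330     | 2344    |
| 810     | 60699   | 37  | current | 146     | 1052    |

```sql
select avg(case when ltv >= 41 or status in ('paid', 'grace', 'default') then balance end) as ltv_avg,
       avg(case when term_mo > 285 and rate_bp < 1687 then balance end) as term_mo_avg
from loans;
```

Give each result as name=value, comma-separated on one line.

ltv_avg=44431.1428571429, term_mo_avg=69365

[ltv_avg: ltv >= 41 or status in ('paid', 'grace', 'default')]
loan_id=800: ✗
loan_id=801: ✓ → 69545
loan_id=802: ✗
loan_id=803: ✓ → 28132
loan_id=804: ✓ → 77188
loan_id=805: ✓ → 69365
loan_id=806: ✓ → 23332
loan_id=807: ✗
loan_id=808: ✓ → 26878
loan_id=809: ✓ → 16578
loan_id=810: ✗
ltv_avg = (69545 + 28132 + 77188 + 69365 + 23332 + 26878 + 16578) / 7 = 44431.1428571429
—
[term_mo_avg: term_mo > 285 and rate_bp < 1687]
loan_id=800: ✗
loan_id=801: ✗
loan_id=802: ✗
loan_id=803: ✗
loan_id=804: ✗
loan_id=805: ✓ → 69365
loan_id=806: ✗
loan_id=807: ✗
loan_id=808: ✗
loan_id=809: ✗
loan_id=810: ✗
term_mo_avg = 69365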